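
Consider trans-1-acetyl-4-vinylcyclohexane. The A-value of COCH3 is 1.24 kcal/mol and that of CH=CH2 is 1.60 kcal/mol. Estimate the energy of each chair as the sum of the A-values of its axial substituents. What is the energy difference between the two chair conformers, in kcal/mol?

C1 and C4 have opposite parity, so for the trans isomer the two substituents are e,e in one chair and a,a in the other.
Chair I (acetyl axial, vinyl axial): E = 2.84 kcal/mol.
Chair II (acetyl equatorial, vinyl equatorial): E = 0.00 kcal/mol.
ΔE = 2.84 − 0.00 = 2.84 kcal/mol; chair II is more stable.

2.84 kcal/mol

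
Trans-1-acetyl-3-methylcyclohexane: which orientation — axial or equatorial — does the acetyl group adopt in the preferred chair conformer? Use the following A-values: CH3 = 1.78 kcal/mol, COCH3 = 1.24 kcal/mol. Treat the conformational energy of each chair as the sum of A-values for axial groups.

C1 and C3 have the same parity, so for the trans isomer the two substituents are one axial and one equatorial in each chair.
Chair I (methyl axial, acetyl equatorial): E = 1.78 kcal/mol.
Chair II (methyl equatorial, acetyl axial): E = 1.24 kcal/mol.
Chair II is the more stable (lower-energy) conformer, and in that chair the acetyl group is axial.

axial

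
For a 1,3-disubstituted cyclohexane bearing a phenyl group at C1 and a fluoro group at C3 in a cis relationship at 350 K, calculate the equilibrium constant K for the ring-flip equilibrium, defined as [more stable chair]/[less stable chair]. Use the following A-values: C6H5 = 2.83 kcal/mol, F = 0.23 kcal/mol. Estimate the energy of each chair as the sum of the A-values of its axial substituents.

K ≈ 81.5

C1 and C3 have the same parity, so for the cis isomer the two substituents are e,e in one chair and a,a in the other.
Chair I (phenyl axial, fluoro axial): E = 3.06 kcal/mol; chair II (phenyl equatorial, fluoro equatorial): E = 0.00 kcal/mol.
ΔG = 3.06 kcal/mol between the two chairs.
K = exp(ΔG/RT) with R = 1.987×10⁻³ kcal mol⁻¹ K⁻¹ and T = 350 K gives K ≈ 81.5.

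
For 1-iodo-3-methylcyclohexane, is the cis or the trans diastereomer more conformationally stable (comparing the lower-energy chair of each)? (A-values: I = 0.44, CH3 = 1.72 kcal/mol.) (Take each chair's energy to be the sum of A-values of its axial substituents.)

At 1,3 positions (parity same): cis → (e,e or a,a); trans → (a,e or e,a).
Best chair for cis: E = 0.00 kcal/mol; best chair for trans: E = 0.44 kcal/mol.
The cis isomer is lower by 0.44 kcal/mol.

cis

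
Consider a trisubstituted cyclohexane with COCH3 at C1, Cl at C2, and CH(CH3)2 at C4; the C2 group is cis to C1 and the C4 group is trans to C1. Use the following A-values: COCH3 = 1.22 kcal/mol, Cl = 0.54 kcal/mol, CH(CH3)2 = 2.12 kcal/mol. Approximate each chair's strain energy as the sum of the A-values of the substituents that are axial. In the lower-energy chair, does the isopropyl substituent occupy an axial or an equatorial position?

Chair I (acetyl axial, chloro equatorial, isopropyl axial): E = 3.34 kcal/mol.
Chair II (acetyl equatorial, chloro axial, isopropyl equatorial): E = 0.54 kcal/mol.
Chair II is the more stable (lower-energy) conformer, and in that chair the isopropyl group is equatorial.

equatorial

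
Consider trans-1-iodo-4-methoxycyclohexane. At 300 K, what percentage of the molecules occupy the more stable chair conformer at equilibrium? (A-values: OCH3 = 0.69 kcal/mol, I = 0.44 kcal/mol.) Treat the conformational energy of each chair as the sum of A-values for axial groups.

C1 and C4 have opposite parity, so for the trans isomer the two substituents are e,e in one chair and a,a in the other.
Chair I (methoxy axial, iodo axial): E = 1.13 kcal/mol; chair II (methoxy equatorial, iodo equatorial): E = 0.00 kcal/mol.
ΔG = 1.13 kcal/mol between the two chairs.
K = exp(ΔG/RT) with R = 1.987×10⁻³ kcal mol⁻¹ K⁻¹ and T = 300 K gives K ≈ 6.66.
Fraction in the lower-energy chair = K/(K+1) = 86.9%.

86.9%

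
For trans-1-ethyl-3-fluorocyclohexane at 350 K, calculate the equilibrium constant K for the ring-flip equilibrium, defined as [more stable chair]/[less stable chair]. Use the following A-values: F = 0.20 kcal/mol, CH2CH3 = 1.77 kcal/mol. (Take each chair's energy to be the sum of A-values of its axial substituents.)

K ≈ 9.56

C1 and C3 have the same parity, so for the trans isomer the two substituents are one axial and one equatorial in each chair.
Chair I (fluoro axial, ethyl equatorial): E = 0.20 kcal/mol; chair II (fluoro equatorial, ethyl axial): E = 1.77 kcal/mol.
ΔG = 1.57 kcal/mol between the two chairs.
K = exp(ΔG/RT) with R = 1.987×10⁻³ kcal mol⁻¹ K⁻¹ and T = 350 K gives K ≈ 9.56.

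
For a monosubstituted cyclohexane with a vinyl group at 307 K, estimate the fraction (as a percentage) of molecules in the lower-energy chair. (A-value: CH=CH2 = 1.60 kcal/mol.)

One chair has the vinyl group axial (E = 1.60 kcal/mol) and the other has it equatorial (E = 0).
ΔG = 1.60 kcal/mol between the two chairs.
K = exp(ΔG/RT) with R = 1.987×10⁻³ kcal mol⁻¹ K⁻¹ and T = 307 K gives K ≈ 13.8.
Fraction in the lower-energy chair = K/(K+1) = 93.2%.

93.2%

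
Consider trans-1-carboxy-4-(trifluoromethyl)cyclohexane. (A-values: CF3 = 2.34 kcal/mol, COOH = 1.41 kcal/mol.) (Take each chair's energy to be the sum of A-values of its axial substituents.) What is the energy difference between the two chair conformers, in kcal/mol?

C1 and C4 have opposite parity, so for the trans isomer the two substituents are e,e in one chair and a,a in the other.
Chair I (trifluoromethyl axial, carboxyl axial): E = 3.75 kcal/mol.
Chair II (trifluoromethyl equatorial, carboxyl equatorial): E = 0.00 kcal/mol.
ΔE = 3.75 − 0.00 = 3.75 kcal/mol; chair II is more stable.

3.75 kcal/mol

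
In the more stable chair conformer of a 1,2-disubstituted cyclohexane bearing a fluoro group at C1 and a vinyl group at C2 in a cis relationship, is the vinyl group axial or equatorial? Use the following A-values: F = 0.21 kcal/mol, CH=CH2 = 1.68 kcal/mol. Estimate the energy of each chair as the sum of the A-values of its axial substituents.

C1 and C2 have opposite parity, so for the cis isomer the two substituents are one axial and one equatorial in each chair.
Chair I (fluoro axial, vinyl equatorial): E = 0.21 kcal/mol.
Chair II (fluoro equatorial, vinyl axial): E = 1.68 kcal/mol.
Chair I is the more stable (lower-energy) conformer, and in that chair the vinyl group is equatorial.

equatorial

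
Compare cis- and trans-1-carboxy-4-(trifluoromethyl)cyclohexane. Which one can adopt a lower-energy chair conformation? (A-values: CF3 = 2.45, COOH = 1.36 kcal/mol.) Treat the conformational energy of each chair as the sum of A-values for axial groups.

At 1,4 positions (parity opposite): cis → (a,e or e,a); trans → (e,e or a,a).
Best chair for cis: E = 1.36 kcal/mol; best chair for trans: E = 0.00 kcal/mol.
The trans isomer is lower by 1.36 kcal/mol.

trans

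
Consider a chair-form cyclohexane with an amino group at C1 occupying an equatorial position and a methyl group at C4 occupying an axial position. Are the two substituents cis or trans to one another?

cis

C1 and C4 have opposite parity, so their axial bonds point in opposite directions.
With opposite-parity carbons, two substituents on the same face are one axial and one equatorial; opposite faces give both axial or both equatorial.
Here the groups are equatorial/axial → same face → cis.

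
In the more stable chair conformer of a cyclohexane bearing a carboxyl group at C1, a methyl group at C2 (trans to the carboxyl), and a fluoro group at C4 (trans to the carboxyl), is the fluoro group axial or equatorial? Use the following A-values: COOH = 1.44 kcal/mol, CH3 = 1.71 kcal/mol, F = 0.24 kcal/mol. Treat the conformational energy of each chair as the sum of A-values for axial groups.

equatorial

Chair I (carboxyl axial, methyl axial, fluoro axial): E = 3.39 kcal/mol.
Chair II (carboxyl equatorial, methyl equatorial, fluoro equatorial): E = 0.00 kcal/mol.
Chair II is the more stable (lower-energy) conformer, and in that chair the fluoro group is equatorial.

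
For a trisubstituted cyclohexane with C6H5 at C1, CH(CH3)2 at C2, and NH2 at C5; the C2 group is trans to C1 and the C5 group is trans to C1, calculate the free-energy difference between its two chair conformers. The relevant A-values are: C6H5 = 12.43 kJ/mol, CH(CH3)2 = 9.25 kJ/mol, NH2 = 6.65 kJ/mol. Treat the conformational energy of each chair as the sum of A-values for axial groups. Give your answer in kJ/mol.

Chair I (phenyl axial, isopropyl axial, amino equatorial): E = 21.68 kJ/mol.
Chair II (phenyl equatorial, isopropyl equatorial, amino axial): E = 6.65 kJ/mol.
ΔE = 21.68 − 6.65 = 15.03 kJ/mol; chair II is more stable.

15.03 kJ/mol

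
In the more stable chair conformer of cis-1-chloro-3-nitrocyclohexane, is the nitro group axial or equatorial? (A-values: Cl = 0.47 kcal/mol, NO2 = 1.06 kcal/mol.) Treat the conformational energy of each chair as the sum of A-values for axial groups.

C1 and C3 have the same parity, so for the cis isomer the two substituents are e,e in one chair and a,a in the other.
Chair I (chloro axial, nitro axial): E = 1.53 kcal/mol.
Chair II (chloro equatorial, nitro equatorial): E = 0.00 kcal/mol.
Chair II is the more stable (lower-energy) conformer, and in that chair the nitro group is equatorial.

equatorial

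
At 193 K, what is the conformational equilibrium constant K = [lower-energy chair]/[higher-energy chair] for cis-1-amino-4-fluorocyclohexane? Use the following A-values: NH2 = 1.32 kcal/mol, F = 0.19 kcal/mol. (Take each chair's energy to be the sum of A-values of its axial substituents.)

K ≈ 19.0

C1 and C4 have opposite parity, so for the cis isomer the two substituents are one axial and one equatorial in each chair.
Chair I (amino axial, fluoro equatorial): E = 1.32 kcal/mol; chair II (amino equatorial, fluoro axial): E = 0.19 kcal/mol.
ΔG = 1.13 kcal/mol between the two chairs.
K = exp(ΔG/RT) with R = 1.987×10⁻³ kcal mol⁻¹ K⁻¹ and T = 193 K gives K ≈ 19.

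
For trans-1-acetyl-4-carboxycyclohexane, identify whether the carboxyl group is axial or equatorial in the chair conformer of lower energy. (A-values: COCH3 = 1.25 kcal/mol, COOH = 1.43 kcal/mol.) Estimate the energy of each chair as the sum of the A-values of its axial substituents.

equatorial

C1 and C4 have opposite parity, so for the trans isomer the two substituents are e,e in one chair and a,a in the other.
Chair I (acetyl axial, carboxyl axial): E = 2.68 kcal/mol.
Chair II (acetyl equatorial, carboxyl equatorial): E = 0.00 kcal/mol.
Chair II is the more stable (lower-energy) conformer, and in that chair the carboxyl group is equatorial.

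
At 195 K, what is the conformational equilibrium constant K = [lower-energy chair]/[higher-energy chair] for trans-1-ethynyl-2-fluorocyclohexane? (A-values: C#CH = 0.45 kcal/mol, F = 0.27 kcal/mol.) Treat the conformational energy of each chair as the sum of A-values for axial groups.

C1 and C2 have opposite parity, so for the trans isomer the two substituents are e,e in one chair and a,a in the other.
Chair I (ethynyl axial, fluoro axial): E = 0.72 kcal/mol; chair II (ethynyl equatorial, fluoro equatorial): E = 0.00 kcal/mol.
ΔG = 0.72 kcal/mol between the two chairs.
K = exp(ΔG/RT) with R = 1.987×10⁻³ kcal mol⁻¹ K⁻¹ and T = 195 K gives K ≈ 6.41.

K ≈ 6.41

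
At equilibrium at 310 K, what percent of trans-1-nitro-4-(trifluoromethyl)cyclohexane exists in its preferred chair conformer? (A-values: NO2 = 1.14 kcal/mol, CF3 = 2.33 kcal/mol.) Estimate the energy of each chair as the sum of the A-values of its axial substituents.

C1 and C4 have opposite parity, so for the trans isomer the two substituents are e,e in one chair and a,a in the other.
Chair I (nitro axial, trifluoromethyl axial): E = 3.47 kcal/mol; chair II (nitro equatorial, trifluoromethyl equatorial): E = 0.00 kcal/mol.
ΔG = 3.47 kcal/mol between the two chairs.
K = exp(ΔG/RT) with R = 1.987×10⁻³ kcal mol⁻¹ K⁻¹ and T = 310 K gives K ≈ 280.
Fraction in the lower-energy chair = K/(K+1) = 99.6%.

99.6%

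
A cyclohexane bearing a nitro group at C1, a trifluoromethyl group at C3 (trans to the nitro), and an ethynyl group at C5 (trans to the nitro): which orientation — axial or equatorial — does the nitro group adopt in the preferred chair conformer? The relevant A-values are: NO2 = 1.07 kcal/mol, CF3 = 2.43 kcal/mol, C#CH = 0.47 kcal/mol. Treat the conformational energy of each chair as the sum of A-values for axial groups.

axial

Chair I (nitro axial, trifluoromethyl equatorial, ethynyl equatorial): E = 1.07 kcal/mol.
Chair II (nitro equatorial, trifluoromethyl axial, ethynyl axial): E = 2.90 kcal/mol.
Chair I is the more stable (lower-energy) conformer, and in that chair the nitro group is axial.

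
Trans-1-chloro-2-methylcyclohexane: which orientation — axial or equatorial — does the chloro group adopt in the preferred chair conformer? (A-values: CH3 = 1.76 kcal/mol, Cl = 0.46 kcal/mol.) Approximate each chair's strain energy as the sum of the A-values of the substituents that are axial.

C1 and C2 have opposite parity, so for the trans isomer the two substituents are e,e in one chair and a,a in the other.
Chair I (methyl axial, chloro axial): E = 2.22 kcal/mol.
Chair II (methyl equatorial, chloro equatorial): E = 0.00 kcal/mol.
Chair II is the more stable (lower-energy) conformer, and in that chair the chloro group is equatorial.

equatorial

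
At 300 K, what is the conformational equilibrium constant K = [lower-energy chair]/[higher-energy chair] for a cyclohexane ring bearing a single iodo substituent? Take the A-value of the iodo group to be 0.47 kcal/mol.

One chair has the iodo group axial (E = 0.47 kcal/mol) and the other has it equatorial (E = 0).
ΔG = 0.47 kcal/mol between the two chairs.
K = exp(ΔG/RT) with R = 1.987×10⁻³ kcal mol⁻¹ K⁻¹ and T = 300 K gives K ≈ 2.2.

K ≈ 2.20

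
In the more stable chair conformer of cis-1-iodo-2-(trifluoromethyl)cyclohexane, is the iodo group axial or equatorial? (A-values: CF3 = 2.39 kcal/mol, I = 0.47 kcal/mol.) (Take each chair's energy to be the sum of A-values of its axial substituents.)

C1 and C2 have opposite parity, so for the cis isomer the two substituents are one axial and one equatorial in each chair.
Chair I (trifluoromethyl axial, iodo equatorial): E = 2.39 kcal/mol.
Chair II (trifluoromethyl equatorial, iodo axial): E = 0.47 kcal/mol.
Chair II is the more stable (lower-energy) conformer, and in that chair the iodo group is axial.

axial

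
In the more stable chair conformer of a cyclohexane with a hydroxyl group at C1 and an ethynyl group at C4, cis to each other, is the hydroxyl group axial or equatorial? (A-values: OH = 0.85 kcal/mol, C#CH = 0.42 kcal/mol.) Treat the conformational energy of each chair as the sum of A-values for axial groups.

C1 and C4 have opposite parity, so for the cis isomer the two substituents are one axial and one equatorial in each chair.
Chair I (hydroxyl axial, ethynyl equatorial): E = 0.85 kcal/mol.
Chair II (hydroxyl equatorial, ethynyl axial): E = 0.42 kcal/mol.
Chair II is the more stable (lower-energy) conformer, and in that chair the hydroxyl group is equatorial.

equatorial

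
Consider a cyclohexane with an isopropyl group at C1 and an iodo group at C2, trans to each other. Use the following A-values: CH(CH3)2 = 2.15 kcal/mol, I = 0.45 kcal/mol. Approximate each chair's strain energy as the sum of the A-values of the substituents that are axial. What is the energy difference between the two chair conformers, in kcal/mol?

2.60 kcal/mol

C1 and C2 have opposite parity, so for the trans isomer the two substituents are e,e in one chair and a,a in the other.
Chair I (isopropyl axial, iodo axial): E = 2.60 kcal/mol.
Chair II (isopropyl equatorial, iodo equatorial): E = 0.00 kcal/mol.
ΔE = 2.60 − 0.00 = 2.60 kcal/mol; chair II is more stable.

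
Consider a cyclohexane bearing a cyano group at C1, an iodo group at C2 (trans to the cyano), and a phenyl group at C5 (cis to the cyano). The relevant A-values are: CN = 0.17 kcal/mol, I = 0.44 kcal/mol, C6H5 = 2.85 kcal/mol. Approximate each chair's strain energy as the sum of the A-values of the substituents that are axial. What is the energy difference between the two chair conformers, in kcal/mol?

Chair I (cyano axial, iodo axial, phenyl axial): E = 3.46 kcal/mol.
Chair II (cyano equatorial, iodo equatorial, phenyl equatorial): E = 0.00 kcal/mol.
ΔE = 3.46 − 0.00 = 3.46 kcal/mol; chair II is more stable.

3.46 kcal/mol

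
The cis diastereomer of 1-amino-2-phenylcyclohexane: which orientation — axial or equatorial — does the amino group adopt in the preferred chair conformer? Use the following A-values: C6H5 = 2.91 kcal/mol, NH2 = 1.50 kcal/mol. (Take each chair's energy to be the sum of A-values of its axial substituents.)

C1 and C2 have opposite parity, so for the cis isomer the two substituents are one axial and one equatorial in each chair.
Chair I (phenyl axial, amino equatorial): E = 2.91 kcal/mol.
Chair II (phenyl equatorial, amino axial): E = 1.50 kcal/mol.
Chair II is the more stable (lower-energy) conformer, and in that chair the amino group is axial.

axial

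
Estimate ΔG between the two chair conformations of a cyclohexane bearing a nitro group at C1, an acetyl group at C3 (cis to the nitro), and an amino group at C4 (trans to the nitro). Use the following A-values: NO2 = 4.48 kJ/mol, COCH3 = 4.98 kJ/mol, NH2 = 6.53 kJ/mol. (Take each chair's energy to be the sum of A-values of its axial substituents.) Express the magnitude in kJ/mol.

15.99 kJ/mol

Chair I (nitro axial, acetyl axial, amino axial): E = 15.99 kJ/mol.
Chair II (nitro equatorial, acetyl equatorial, amino equatorial): E = 0.00 kJ/mol.
ΔE = 15.99 − 0.00 = 15.99 kJ/mol; chair II is more stable.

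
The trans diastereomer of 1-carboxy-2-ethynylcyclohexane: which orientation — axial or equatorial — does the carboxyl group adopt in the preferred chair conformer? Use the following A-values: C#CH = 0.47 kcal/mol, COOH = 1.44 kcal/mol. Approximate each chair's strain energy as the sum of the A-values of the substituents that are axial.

C1 and C2 have opposite parity, so for the trans isomer the two substituents are e,e in one chair and a,a in the other.
Chair I (ethynyl axial, carboxyl axial): E = 1.91 kcal/mol.
Chair II (ethynyl equatorial, carboxyl equatorial): E = 0.00 kcal/mol.
Chair II is the more stable (lower-energy) conformer, and in that chair the carboxyl group is equatorial.

equatorial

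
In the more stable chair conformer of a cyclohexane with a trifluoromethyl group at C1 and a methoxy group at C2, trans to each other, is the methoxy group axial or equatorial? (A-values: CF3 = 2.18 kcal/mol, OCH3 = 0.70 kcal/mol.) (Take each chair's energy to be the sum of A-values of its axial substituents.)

equatorial

C1 and C2 have opposite parity, so for the trans isomer the two substituents are e,e in one chair and a,a in the other.
Chair I (trifluoromethyl axial, methoxy axial): E = 2.88 kcal/mol.
Chair II (trifluoromethyl equatorial, methoxy equatorial): E = 0.00 kcal/mol.
Chair II is the more stable (lower-energy) conformer, and in that chair the methoxy group is equatorial.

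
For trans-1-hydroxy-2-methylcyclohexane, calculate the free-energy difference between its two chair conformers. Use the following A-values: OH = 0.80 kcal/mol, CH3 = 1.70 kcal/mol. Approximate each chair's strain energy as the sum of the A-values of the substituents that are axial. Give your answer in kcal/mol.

C1 and C2 have opposite parity, so for the trans isomer the two substituents are e,e in one chair and a,a in the other.
Chair I (hydroxyl axial, methyl axial): E = 2.50 kcal/mol.
Chair II (hydroxyl equatorial, methyl equatorial): E = 0.00 kcal/mol.
ΔE = 2.50 − 0.00 = 2.50 kcal/mol; chair II is more stable.

2.50 kcal/mol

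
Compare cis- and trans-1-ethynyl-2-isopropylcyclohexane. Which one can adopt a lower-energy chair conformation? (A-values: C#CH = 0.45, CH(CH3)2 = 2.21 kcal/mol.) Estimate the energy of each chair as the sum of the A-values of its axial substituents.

trans

At 1,2 positions (parity opposite): cis → (a,e or e,a); trans → (e,e or a,a).
Best chair for cis: E = 0.45 kcal/mol; best chair for trans: E = 0.00 kcal/mol.
The trans isomer is lower by 0.45 kcal/mol.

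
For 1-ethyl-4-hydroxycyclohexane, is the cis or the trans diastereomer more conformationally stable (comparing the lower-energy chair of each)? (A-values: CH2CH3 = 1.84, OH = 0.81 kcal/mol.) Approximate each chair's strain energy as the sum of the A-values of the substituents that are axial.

trans

At 1,4 positions (parity opposite): cis → (a,e or e,a); trans → (e,e or a,a).
Best chair for cis: E = 0.81 kcal/mol; best chair for trans: E = 0.00 kcal/mol.
The trans isomer is lower by 0.81 kcal/mol.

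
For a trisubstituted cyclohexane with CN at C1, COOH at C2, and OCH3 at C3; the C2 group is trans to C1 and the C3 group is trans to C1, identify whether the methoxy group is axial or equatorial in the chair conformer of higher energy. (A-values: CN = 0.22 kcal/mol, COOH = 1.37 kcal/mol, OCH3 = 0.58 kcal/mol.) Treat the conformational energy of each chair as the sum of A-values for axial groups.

Chair I (cyano axial, carboxyl axial, methoxy equatorial): E = 1.59 kcal/mol.
Chair II (cyano equatorial, carboxyl equatorial, methoxy axial): E = 0.58 kcal/mol.
Chair I is the less stable (higher-energy) conformer, and in that chair the methoxy group is equatorial.

equatorial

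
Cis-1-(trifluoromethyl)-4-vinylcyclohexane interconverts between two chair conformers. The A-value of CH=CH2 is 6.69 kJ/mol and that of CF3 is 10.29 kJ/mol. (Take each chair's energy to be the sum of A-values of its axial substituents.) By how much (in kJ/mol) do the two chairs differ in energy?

3.60 kJ/mol

C1 and C4 have opposite parity, so for the cis isomer the two substituents are one axial and one equatorial in each chair.
Chair I (vinyl axial, trifluoromethyl equatorial): E = 6.69 kJ/mol.
Chair II (vinyl equatorial, trifluoromethyl axial): E = 10.29 kJ/mol.
ΔE = 10.29 − 6.69 = 3.60 kJ/mol; chair I is more stable.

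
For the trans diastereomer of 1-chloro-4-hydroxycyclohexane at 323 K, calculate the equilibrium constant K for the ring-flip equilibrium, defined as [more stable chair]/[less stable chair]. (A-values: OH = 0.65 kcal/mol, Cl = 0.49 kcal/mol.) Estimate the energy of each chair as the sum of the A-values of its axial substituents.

C1 and C4 have opposite parity, so for the trans isomer the two substituents are e,e in one chair and a,a in the other.
Chair I (hydroxyl axial, chloro axial): E = 1.14 kcal/mol; chair II (hydroxyl equatorial, chloro equatorial): E = 0.00 kcal/mol.
ΔG = 1.14 kcal/mol between the two chairs.
K = exp(ΔG/RT) with R = 1.987×10⁻³ kcal mol⁻¹ K⁻¹ and T = 323 K gives K ≈ 5.91.

K ≈ 5.91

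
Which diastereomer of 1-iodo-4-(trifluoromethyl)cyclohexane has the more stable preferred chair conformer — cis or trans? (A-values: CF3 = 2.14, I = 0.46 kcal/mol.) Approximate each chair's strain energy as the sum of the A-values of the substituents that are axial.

At 1,4 positions (parity opposite): cis → (a,e or e,a); trans → (e,e or a,a).
Best chair for cis: E = 0.46 kcal/mol; best chair for trans: E = 0.00 kcal/mol.
The trans isomer is lower by 0.46 kcal/mol.

trans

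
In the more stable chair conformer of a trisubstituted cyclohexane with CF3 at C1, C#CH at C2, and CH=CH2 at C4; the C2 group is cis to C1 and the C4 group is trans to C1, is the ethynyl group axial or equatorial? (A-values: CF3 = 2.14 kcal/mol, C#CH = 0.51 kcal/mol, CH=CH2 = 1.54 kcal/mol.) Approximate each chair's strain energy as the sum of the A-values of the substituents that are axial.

axial

Chair I (trifluoromethyl axial, ethynyl equatorial, vinyl axial): E = 3.68 kcal/mol.
Chair II (trifluoromethyl equatorial, ethynyl axial, vinyl equatorial): E = 0.51 kcal/mol.
Chair II is the more stable (lower-energy) conformer, and in that chair the ethynyl group is axial.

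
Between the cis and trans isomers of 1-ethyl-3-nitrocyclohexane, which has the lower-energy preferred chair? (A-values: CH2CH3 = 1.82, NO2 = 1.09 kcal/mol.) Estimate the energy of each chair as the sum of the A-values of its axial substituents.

At 1,3 positions (parity same): cis → (e,e or a,a); trans → (a,e or e,a).
Best chair for cis: E = 0.00 kcal/mol; best chair for trans: E = 1.09 kcal/mol.
The cis isomer is lower by 1.09 kcal/mol.

cis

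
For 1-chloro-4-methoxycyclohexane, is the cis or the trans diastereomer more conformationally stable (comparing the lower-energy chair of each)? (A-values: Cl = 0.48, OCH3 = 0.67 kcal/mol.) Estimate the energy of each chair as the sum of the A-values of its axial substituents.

trans

At 1,4 positions (parity opposite): cis → (a,e or e,a); trans → (e,e or a,a).
Best chair for cis: E = 0.48 kcal/mol; best chair for trans: E = 0.00 kcal/mol.
The trans isomer is lower by 0.48 kcal/mol.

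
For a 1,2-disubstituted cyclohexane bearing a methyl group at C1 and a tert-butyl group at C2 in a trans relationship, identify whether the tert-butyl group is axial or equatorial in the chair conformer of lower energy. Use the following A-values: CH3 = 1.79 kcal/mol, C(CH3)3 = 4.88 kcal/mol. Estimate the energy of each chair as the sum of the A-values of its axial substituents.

C1 and C2 have opposite parity, so for the trans isomer the two substituents are e,e in one chair and a,a in the other.
Chair I (methyl axial, tert-butyl axial): E = 6.67 kcal/mol.
Chair II (methyl equatorial, tert-butyl equatorial): E = 0.00 kcal/mol.
Chair II is the more stable (lower-energy) conformer, and in that chair the tert-butyl group is equatorial.

equatorial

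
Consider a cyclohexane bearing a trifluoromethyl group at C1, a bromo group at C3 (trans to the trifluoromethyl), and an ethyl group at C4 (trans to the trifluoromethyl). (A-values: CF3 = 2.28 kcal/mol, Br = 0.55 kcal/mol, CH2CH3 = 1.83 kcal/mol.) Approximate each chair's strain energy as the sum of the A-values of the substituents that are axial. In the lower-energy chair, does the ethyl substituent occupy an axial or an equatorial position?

Chair I (trifluoromethyl axial, bromo equatorial, ethyl axial): E = 4.11 kcal/mol.
Chair II (trifluoromethyl equatorial, bromo axial, ethyl equatorial): E = 0.55 kcal/mol.
Chair II is the more stable (lower-energy) conformer, and in that chair the ethyl group is equatorial.

equatorial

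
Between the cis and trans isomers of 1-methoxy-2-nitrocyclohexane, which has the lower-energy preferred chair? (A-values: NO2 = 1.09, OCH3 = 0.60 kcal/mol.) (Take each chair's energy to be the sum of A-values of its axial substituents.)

At 1,2 positions (parity opposite): cis → (a,e or e,a); trans → (e,e or a,a).
Best chair for cis: E = 0.60 kcal/mol; best chair for trans: E = 0.00 kcal/mol.
The trans isomer is lower by 0.60 kcal/mol.

trans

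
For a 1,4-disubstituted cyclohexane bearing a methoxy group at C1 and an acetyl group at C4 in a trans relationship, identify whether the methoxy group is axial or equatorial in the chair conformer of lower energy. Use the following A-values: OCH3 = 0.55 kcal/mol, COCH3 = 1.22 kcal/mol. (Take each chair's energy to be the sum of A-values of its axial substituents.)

equatorial

C1 and C4 have opposite parity, so for the trans isomer the two substituents are e,e in one chair and a,a in the other.
Chair I (methoxy axial, acetyl axial): E = 1.77 kcal/mol.
Chair II (methoxy equatorial, acetyl equatorial): E = 0.00 kcal/mol.
Chair II is the more stable (lower-energy) conformer, and in that chair the methoxy group is equatorial.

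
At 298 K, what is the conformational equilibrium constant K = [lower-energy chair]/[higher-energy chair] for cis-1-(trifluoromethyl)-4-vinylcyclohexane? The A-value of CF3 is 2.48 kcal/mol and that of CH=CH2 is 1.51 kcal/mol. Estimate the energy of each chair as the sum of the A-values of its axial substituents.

K ≈ 5.15

C1 and C4 have opposite parity, so for the cis isomer the two substituents are one axial and one equatorial in each chair.
Chair I (trifluoromethyl axial, vinyl equatorial): E = 2.48 kcal/mol; chair II (trifluoromethyl equatorial, vinyl axial): E = 1.51 kcal/mol.
ΔG = 0.97 kcal/mol between the two chairs.
K = exp(ΔG/RT) with R = 1.987×10⁻³ kcal mol⁻¹ K⁻¹ and T = 298 K gives K ≈ 5.15.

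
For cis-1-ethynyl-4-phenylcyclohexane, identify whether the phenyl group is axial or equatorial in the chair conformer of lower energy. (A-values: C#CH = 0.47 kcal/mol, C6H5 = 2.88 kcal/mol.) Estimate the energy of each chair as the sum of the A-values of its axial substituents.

C1 and C4 have opposite parity, so for the cis isomer the two substituents are one axial and one equatorial in each chair.
Chair I (ethynyl axial, phenyl equatorial): E = 0.47 kcal/mol.
Chair II (ethynyl equatorial, phenyl axial): E = 2.88 kcal/mol.
Chair I is the more stable (lower-energy) conformer, and in that chair the phenyl group is equatorial.

equatorial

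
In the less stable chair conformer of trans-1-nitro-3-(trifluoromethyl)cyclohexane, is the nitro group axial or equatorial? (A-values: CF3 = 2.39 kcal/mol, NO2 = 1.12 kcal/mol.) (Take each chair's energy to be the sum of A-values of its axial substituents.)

equatorial

C1 and C3 have the same parity, so for the trans isomer the two substituents are one axial and one equatorial in each chair.
Chair I (trifluoromethyl axial, nitro equatorial): E = 2.39 kcal/mol.
Chair II (trifluoromethyl equatorial, nitro axial): E = 1.12 kcal/mol.
Chair I is the less stable (higher-energy) conformer, and in that chair the nitro group is equatorial.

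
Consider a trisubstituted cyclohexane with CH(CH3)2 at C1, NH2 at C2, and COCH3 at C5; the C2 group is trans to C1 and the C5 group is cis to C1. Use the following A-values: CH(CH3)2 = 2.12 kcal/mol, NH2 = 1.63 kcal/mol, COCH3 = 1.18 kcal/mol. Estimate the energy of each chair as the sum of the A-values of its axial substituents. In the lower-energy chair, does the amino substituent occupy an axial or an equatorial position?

Chair I (isopropyl axial, amino axial, acetyl axial): E = 4.93 kcal/mol.
Chair II (isopropyl equatorial, amino equatorial, acetyl equatorial): E = 0.00 kcal/mol.
Chair II is the more stable (lower-energy) conformer, and in that chair the amino group is equatorial.

equatorial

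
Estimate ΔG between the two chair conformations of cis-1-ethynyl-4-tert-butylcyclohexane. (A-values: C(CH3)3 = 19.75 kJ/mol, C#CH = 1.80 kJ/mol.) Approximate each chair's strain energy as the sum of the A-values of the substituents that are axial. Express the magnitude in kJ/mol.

C1 and C4 have opposite parity, so for the cis isomer the two substituents are one axial and one equatorial in each chair.
Chair I (tert-butyl axial, ethynyl equatorial): E = 19.75 kJ/mol.
Chair II (tert-butyl equatorial, ethynyl axial): E = 1.80 kJ/mol.
ΔE = 19.75 − 1.80 = 17.95 kJ/mol; chair II is more stable.

17.95 kJ/mol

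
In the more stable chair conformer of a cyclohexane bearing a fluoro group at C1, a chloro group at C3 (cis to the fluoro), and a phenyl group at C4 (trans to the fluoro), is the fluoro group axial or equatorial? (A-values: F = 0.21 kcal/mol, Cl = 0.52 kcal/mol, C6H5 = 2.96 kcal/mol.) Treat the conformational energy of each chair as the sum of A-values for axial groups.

equatorial

Chair I (fluoro axial, chloro axial, phenyl axial): E = 3.69 kcal/mol.
Chair II (fluoro equatorial, chloro equatorial, phenyl equatorial): E = 0.00 kcal/mol.
Chair II is the more stable (lower-energy) conformer, and in that chair the fluoro group is equatorial.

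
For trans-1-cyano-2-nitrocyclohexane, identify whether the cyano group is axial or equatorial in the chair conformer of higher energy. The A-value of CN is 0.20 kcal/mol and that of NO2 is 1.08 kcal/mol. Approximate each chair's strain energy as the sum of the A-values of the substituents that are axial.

axial

C1 and C2 have opposite parity, so for the trans isomer the two substituents are e,e in one chair and a,a in the other.
Chair I (cyano axial, nitro axial): E = 1.28 kcal/mol.
Chair II (cyano equatorial, nitro equatorial): E = 0.00 kcal/mol.
Chair I is the less stable (higher-energy) conformer, and in that chair the cyano group is axial.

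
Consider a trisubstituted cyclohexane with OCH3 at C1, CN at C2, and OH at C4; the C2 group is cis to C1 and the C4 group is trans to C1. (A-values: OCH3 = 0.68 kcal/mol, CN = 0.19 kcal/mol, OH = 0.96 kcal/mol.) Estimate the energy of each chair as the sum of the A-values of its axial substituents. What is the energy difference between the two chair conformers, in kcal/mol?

Chair I (methoxy axial, cyano equatorial, hydroxyl axial): E = 1.64 kcal/mol.
Chair II (methoxy equatorial, cyano axial, hydroxyl equatorial): E = 0.19 kcal/mol.
ΔE = 1.64 − 0.19 = 1.45 kcal/mol; chair II is more stable.

1.45 kcal/mol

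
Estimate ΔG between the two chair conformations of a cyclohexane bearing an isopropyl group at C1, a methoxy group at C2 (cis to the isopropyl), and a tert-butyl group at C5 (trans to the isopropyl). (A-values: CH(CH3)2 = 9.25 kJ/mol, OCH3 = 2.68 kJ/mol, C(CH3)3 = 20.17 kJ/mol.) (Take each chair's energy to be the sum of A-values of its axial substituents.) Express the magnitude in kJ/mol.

13.60 kJ/mol

Chair I (isopropyl axial, methoxy equatorial, tert-butyl equatorial): E = 9.25 kJ/mol.
Chair II (isopropyl equatorial, methoxy axial, tert-butyl axial): E = 22.85 kJ/mol.
ΔE = 22.85 − 9.25 = 13.60 kJ/mol; chair I is more stable.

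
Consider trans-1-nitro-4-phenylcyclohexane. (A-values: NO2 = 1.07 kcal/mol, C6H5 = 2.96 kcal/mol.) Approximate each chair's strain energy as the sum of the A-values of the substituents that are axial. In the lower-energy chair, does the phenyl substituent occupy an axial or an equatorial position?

C1 and C4 have opposite parity, so for the trans isomer the two substituents are e,e in one chair and a,a in the other.
Chair I (nitro axial, phenyl axial): E = 4.03 kcal/mol.
Chair II (nitro equatorial, phenyl equatorial): E = 0.00 kcal/mol.
Chair II is the more stable (lower-energy) conformer, and in that chair the phenyl group is equatorial.

equatorial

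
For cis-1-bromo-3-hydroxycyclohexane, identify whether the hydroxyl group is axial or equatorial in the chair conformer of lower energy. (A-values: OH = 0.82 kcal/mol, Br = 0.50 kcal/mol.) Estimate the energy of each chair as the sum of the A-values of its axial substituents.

C1 and C3 have the same parity, so for the cis isomer the two substituents are e,e in one chair and a,a in the other.
Chair I (hydroxyl axial, bromo axial): E = 1.32 kcal/mol.
Chair II (hydroxyl equatorial, bromo equatorial): E = 0.00 kcal/mol.
Chair II is the more stable (lower-energy) conformer, and in that chair the hydroxyl group is equatorial.

equatorial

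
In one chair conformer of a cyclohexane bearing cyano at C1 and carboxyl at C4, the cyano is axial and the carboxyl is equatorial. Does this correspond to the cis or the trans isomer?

cis

C1 and C4 have opposite parity, so their axial bonds point in opposite directions.
With opposite-parity carbons, two substituents on the same face are one axial and one equatorial; opposite faces give both axial or both equatorial.
Here the groups are axial/equatorial → same face → cis.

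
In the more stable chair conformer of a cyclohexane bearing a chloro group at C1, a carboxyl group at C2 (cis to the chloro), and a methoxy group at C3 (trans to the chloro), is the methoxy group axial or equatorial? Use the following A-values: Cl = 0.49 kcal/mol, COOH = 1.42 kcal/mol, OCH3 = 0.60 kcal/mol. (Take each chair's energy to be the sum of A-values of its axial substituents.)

equatorial

Chair I (chloro axial, carboxyl equatorial, methoxy equatorial): E = 0.49 kcal/mol.
Chair II (chloro equatorial, carboxyl axial, methoxy axial): E = 2.02 kcal/mol.
Chair I is the more stable (lower-energy) conformer, and in that chair the methoxy group is equatorial.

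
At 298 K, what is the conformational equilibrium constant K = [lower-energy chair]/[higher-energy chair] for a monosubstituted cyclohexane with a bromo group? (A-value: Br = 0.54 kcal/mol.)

K ≈ 2.49

One chair has the bromo group axial (E = 0.54 kcal/mol) and the other has it equatorial (E = 0).
ΔG = 0.54 kcal/mol between the two chairs.
K = exp(ΔG/RT) with R = 1.987×10⁻³ kcal mol⁻¹ K⁻¹ and T = 298 K gives K ≈ 2.49.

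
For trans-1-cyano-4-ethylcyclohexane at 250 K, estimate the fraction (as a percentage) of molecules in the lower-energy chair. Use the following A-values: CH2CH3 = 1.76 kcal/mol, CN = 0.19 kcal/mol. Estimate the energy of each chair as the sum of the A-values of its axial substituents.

98.1%

C1 and C4 have opposite parity, so for the trans isomer the two substituents are e,e in one chair and a,a in the other.
Chair I (ethyl axial, cyano axial): E = 1.95 kcal/mol; chair II (ethyl equatorial, cyano equatorial): E = 0.00 kcal/mol.
ΔG = 1.95 kcal/mol between the two chairs.
K = exp(ΔG/RT) with R = 1.987×10⁻³ kcal mol⁻¹ K⁻¹ and T = 250 K gives K ≈ 50.7.
Fraction in the lower-energy chair = K/(K+1) = 98.1%.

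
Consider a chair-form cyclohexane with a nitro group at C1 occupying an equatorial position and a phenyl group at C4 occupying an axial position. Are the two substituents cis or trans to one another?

cis

C1 and C4 have opposite parity, so their axial bonds point in opposite directions.
With opposite-parity carbons, two substituents on the same face are one axial and one equatorial; opposite faces give both axial or both equatorial.
Here the groups are equatorial/axial → same face → cis.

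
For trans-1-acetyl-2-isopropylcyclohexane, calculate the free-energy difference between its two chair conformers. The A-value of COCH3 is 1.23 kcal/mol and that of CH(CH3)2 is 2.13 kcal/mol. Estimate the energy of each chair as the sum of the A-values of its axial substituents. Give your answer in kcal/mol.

3.36 kcal/mol

C1 and C2 have opposite parity, so for the trans isomer the two substituents are e,e in one chair and a,a in the other.
Chair I (acetyl axial, isopropyl axial): E = 3.36 kcal/mol.
Chair II (acetyl equatorial, isopropyl equatorial): E = 0.00 kcal/mol.
ΔE = 3.36 − 0.00 = 3.36 kcal/mol; chair II is more stable.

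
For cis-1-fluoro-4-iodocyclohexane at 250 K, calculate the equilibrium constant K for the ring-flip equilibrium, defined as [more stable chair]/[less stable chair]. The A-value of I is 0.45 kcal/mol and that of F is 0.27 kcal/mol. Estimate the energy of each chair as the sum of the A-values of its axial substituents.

K ≈ 1.44

C1 and C4 have opposite parity, so for the cis isomer the two substituents are one axial and one equatorial in each chair.
Chair I (iodo axial, fluoro equatorial): E = 0.45 kcal/mol; chair II (iodo equatorial, fluoro axial): E = 0.27 kcal/mol.
ΔG = 0.18 kcal/mol between the two chairs.
K = exp(ΔG/RT) with R = 1.987×10⁻³ kcal mol⁻¹ K⁻¹ and T = 250 K gives K ≈ 1.44.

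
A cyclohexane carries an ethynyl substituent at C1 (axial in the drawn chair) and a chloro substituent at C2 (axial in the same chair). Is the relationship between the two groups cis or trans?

trans

C1 and C2 have opposite parity, so their axial bonds point in opposite directions.
With opposite-parity carbons, two substituents on the same face are one axial and one equatorial; opposite faces give both axial or both equatorial.
Here the groups are axial/axial → opposite face → trans.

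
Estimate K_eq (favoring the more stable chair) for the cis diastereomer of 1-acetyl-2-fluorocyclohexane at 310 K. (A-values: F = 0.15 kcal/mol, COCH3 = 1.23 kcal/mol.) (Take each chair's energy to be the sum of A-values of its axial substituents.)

C1 and C2 have opposite parity, so for the cis isomer the two substituents are one axial and one equatorial in each chair.
Chair I (fluoro axial, acetyl equatorial): E = 0.15 kcal/mol; chair II (fluoro equatorial, acetyl axial): E = 1.23 kcal/mol.
ΔG = 1.08 kcal/mol between the two chairs.
K = exp(ΔG/RT) with R = 1.987×10⁻³ kcal mol⁻¹ K⁻¹ and T = 310 K gives K ≈ 5.77.

K ≈ 5.77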